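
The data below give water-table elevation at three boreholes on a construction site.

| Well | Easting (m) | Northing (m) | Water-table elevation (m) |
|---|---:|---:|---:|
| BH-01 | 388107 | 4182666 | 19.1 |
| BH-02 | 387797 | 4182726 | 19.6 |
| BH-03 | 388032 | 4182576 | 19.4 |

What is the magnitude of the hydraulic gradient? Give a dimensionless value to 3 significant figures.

0.00259

With h = a·x + b·y + c and BH-01 as origin, the differences give:
  (-310)·a + 60·b = +0.5
  (-75)·a + (-90)·b = +0.3
Eliminate b (×(-90) and ×60, subtract): 32400·a = -63.00 → a = ∂h/∂x = -0.001944
Back-substitute: b = ∂h/∂y = -0.001713.
|∇h| = √(-0.001944² + -0.001713²) = 0.002591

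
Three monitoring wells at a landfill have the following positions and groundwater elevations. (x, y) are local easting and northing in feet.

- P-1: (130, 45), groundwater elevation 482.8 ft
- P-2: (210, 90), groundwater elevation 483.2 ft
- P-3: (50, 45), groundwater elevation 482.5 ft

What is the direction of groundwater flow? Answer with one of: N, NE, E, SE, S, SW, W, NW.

SW

With h = a·x + b·y + c and P-1 as origin, the differences give:
  80·a + 45·b = +0.4
  (-80)·a + 0·b = -0.3
Eliminate b (×0 and ×45, subtract): 3600·a = 13.50 → a = ∂h/∂x = +0.003750
Back-substitute: b = ∂h/∂y = +0.002222.
Flow = −∇h = (-0.003750 east, -0.002222 north), which points southwest.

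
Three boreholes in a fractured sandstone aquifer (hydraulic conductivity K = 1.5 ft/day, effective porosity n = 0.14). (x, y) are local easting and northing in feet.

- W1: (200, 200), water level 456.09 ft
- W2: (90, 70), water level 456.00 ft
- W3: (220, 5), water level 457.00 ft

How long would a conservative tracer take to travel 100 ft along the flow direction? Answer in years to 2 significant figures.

Taking W1 as reference: W2−W1 = (-110, -130, -0.09); W3−W1 = (20, -195, +0.91).
Solve a·Δx + b·Δy = Δh: det = (-110)·(-195) − 20·(-130) = 24050.
∂h/∂x = [(-0.09)·(-195) − (+0.91)·(-130)] / 24050 = +0.005649
∂h/∂y = [(-110)·(+0.91) − 20·(-0.09)] / 24050 = -0.004087
|∇h| = √(0.005649² + -0.004087²) = 0.006972
Seepage velocity v = K·i/n = 1.5 × 0.006972 / 0.14 = 0.0747 ft/day.
t = 100 / 0.0747 = 1339 days = 3.67 years.

3.7 years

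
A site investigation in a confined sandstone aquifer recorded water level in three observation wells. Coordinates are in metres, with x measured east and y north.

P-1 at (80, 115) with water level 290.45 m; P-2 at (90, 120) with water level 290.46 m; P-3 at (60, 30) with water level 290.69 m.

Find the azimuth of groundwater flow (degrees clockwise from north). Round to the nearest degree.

Taking P-1 as reference: P-2−P-1 = (10, 5, +0.01); P-3−P-1 = (-20, -85, +0.24).
Determinant of the coordinate differences = 10·(-85) − (-20)·5 = -750.
∂h/∂x = [(+0.01)·(-85) − (+0.24)·5] / -750 = +0.002733
∂h/∂y = [10·(+0.24) − (-20)·(+0.01)] / -750 = -0.003467
Flow direction (−∇h) has components (-0.002733 E, +0.003467 N).
Azimuth = atan2(E, N) = atan2(-0.002733, +0.003467) = 321.7° ≈ 322°.

322°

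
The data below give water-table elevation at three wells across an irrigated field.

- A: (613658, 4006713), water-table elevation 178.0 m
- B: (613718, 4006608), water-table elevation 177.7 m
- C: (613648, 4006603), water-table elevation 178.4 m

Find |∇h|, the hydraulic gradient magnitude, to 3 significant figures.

0.0102

Three-point gradient (reference A): Δ to B = (60, -105, -0.3), Δ to C = (-10, -110, +0.4).
∂h/∂x = -0.009804, ∂h/∂y = -0.002745 (det = -7650).
|∇h| = √(-0.009804² + -0.002745²) = 0.01018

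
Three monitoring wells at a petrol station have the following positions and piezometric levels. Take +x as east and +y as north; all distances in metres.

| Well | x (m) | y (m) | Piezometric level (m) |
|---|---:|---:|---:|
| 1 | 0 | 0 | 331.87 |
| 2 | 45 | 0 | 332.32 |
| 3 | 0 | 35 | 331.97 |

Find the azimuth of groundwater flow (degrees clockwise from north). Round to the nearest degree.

254°

∂h/∂x = (332.32 − 331.87) / (45 − 0) = +0.010000
∂h/∂y = (331.97 − 331.87) / (35 − 0) = +0.002857
Flow direction (−∇h) has components (-0.010000 E, -0.002857 N).
Azimuth = atan2(E, N) = atan2(-0.010000, -0.002857) = 254.1° ≈ 254°.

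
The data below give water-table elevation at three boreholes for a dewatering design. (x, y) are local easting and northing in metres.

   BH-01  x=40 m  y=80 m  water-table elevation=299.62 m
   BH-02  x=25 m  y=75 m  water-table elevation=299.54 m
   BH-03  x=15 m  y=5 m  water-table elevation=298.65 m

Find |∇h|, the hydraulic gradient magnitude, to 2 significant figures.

With h = a·x + b·y + c and BH-01 as origin, the differences give:
  (-15)·a + (-5)·b = -0.08
  (-25)·a + (-75)·b = -0.97
Eliminate b (×(-75) and ×(-5), subtract): 1000·a = 1.150 → a = ∂h/∂x = +0.001150
Back-substitute: b = ∂h/∂y = +0.01255.
|∇h| = √(0.001150² + 0.01255²) = 0.0126

0.013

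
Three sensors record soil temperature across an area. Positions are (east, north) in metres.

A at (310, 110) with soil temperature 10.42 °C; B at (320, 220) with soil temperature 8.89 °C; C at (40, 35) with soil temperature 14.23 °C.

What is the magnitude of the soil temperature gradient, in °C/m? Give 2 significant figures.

With T = a·x + b·y + c and A as origin, the differences give:
  10·a + 110·b = -1.53
  (-270)·a + (-75)·b = +3.81
Eliminate b (×(-75) and ×110, subtract): 28950·a = -304.350 → a = ∂T/∂x = -0.01051
Back-substitute: b = ∂T/∂y = -0.01295.
|∇f| = √(-0.01051² + -0.01295²) = 0.01668 °C/m

0.017 °C/m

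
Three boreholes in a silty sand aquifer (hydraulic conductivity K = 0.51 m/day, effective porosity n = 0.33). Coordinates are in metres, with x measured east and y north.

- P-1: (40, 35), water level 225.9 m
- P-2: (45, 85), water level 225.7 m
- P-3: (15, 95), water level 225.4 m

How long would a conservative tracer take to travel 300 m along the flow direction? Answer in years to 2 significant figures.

Three-point gradient (reference P-1): Δ to P-2 = (5, 50, -0.2), Δ to P-3 = (-25, 60, -0.5).
∂h/∂x = +0.008387, ∂h/∂y = -0.004839 (det = 1550).
|∇h| = √(0.008387² + -0.004839²) = 0.009683
Seepage velocity v = K·i/n = 0.51 × 0.009683 / 0.33 = 0.01496 m/day.
t = 300 / 0.01496 = 2.005e+04 days = 54.9 years.

55 years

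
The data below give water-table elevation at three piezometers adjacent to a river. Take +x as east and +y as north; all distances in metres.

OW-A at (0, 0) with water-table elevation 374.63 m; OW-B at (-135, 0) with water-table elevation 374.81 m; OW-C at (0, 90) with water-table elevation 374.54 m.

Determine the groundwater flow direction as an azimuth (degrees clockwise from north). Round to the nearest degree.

∂h/∂x = (374.81 − 374.63) / (-135 − 0) = -0.001333
∂h/∂y = (374.54 − 374.63) / (90 − 0) = -0.0010000
Flow direction (−∇h) has components (+0.001333 E, +0.0010000 N).
Azimuth = atan2(E, N) = atan2(+0.001333, +0.0010000) = 53.1° ≈ 053°.

053°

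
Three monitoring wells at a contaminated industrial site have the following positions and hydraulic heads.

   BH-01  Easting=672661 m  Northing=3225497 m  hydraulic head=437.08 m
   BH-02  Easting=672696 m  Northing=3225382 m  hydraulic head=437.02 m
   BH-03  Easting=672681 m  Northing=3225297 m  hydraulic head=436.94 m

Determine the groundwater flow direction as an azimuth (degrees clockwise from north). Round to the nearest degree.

228°

With h = a·x + b·y + c and BH-01 as origin, the differences give:
  35·a + (-115)·b = -0.06
  20·a + (-200)·b = -0.14
Eliminate b (×(-200) and ×(-115), subtract): -4700·a = -4.100 → a = ∂h/∂x = +0.0008723
Back-substitute: b = ∂h/∂y = +0.0007872.
Flow direction (−∇h) has components (-0.0008723 E, -0.0007872 N).
Azimuth = atan2(E, N) = atan2(-0.0008723, -0.0007872) = 227.9° ≈ 228°.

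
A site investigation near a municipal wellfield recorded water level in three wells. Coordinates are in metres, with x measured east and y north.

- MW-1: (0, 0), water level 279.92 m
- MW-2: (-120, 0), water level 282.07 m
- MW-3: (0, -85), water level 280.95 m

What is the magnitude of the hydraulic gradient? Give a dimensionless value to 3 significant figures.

∂h/∂x = (282.07 − 279.92) / (-120 − 0) = -0.01792
∂h/∂y = (280.95 − 279.92) / (-85 − 0) = -0.01212
|∇h| = √(-0.01792² + -0.01212²) = 0.02163

0.0216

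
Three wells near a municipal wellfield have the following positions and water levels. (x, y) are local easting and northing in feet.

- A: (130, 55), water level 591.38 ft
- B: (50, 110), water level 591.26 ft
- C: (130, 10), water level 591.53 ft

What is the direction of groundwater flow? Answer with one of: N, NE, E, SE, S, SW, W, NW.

With h = a·x + b·y + c and A as origin, the differences give:
  (-80)·a + 55·b = -0.12
  0·a + (-45)·b = +0.15
Eliminate b (×(-45) and ×55, subtract): 3600·a = -2.850 → a = ∂h/∂x = -0.0007917
Back-substitute: b = ∂h/∂y = -0.003333.
Flow = −∇h = (+0.0007917 east, +0.003333 north), which points north.

N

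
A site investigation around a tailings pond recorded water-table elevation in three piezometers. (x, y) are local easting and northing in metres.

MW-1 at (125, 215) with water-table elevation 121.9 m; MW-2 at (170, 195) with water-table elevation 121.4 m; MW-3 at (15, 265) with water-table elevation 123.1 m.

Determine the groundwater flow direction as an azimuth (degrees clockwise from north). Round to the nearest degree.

Differences from MW-1: to MW-2 (Δx, Δy, Δh) = (45, -20, -0.5); to MW-3 = (-110, 50, +1.2).
Solve a·Δx + b·Δy = Δh: det = 45·50 − (-110)·(-20) = 50.
∂h/∂x = [(-0.5)·50 − (+1.2)·(-20)] / 50 = -0.02000
∂h/∂y = [45·(+1.2) − (-110)·(-0.5)] / 50 = -0.02000
Flow direction (−∇h) has components (+0.02000 E, +0.02000 N).
Azimuth = atan2(E, N) = atan2(+0.02000, +0.02000) = 45.0° ≈ 045°.

045°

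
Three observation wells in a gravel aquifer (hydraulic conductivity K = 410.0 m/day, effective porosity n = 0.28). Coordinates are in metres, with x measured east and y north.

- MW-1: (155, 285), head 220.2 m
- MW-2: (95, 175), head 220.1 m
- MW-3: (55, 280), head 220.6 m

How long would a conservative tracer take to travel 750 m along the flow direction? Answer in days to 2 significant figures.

98 days

Differences from MW-1: to MW-2 (Δx, Δy, Δh) = (-60, -110, -0.1); to MW-3 = (-100, -5, +0.4).
Solve a·Δx + b·Δy = Δh: det = (-60)·(-5) − (-100)·(-110) = -10700.
∂h/∂x = [(-0.1)·(-5) − (+0.4)·(-110)] / -10700 = -0.004159
∂h/∂y = [(-60)·(+0.4) − (-100)·(-0.1)] / -10700 = +0.003178
|∇h| = √(-0.004159² + 0.003178²) = 0.005234
Seepage velocity v = K·i/n = 410.0 × 0.005234 / 0.28 = 7.664 m/day.
t = 750 / 7.664 = 97.86 days.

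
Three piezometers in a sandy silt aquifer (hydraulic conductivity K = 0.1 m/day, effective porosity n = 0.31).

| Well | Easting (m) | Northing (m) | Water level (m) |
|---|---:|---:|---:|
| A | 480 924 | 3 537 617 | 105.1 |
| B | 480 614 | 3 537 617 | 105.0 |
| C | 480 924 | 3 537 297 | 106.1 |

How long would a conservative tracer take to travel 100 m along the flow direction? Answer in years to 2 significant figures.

270 years

∂h/∂x = (105.0 − 105.1) / (480614 − 480924) = +0.0003226
∂h/∂y = (106.1 − 105.1) / (3537297 − 3537617) = -0.003125
|∇h| = √(0.0003226² + -0.003125²) = 0.003142
Seepage velocity v = K·i/n = 0.1 × 0.003142 / 0.31 = 0.001014 m/day.
t = 100 / 0.001014 = 9.862e+04 days = 270 years.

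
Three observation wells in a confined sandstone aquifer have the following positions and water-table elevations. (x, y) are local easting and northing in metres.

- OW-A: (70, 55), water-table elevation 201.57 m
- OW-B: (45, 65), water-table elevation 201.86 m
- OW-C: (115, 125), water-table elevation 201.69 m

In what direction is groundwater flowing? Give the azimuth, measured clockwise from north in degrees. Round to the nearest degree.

130°

Three-point gradient (reference OW-A): Δ to OW-B = (-25, 10, +0.29), Δ to OW-C = (45, 70, +0.12).
∂h/∂x = -0.008682, ∂h/∂y = +0.007295 (det = -2200).
Flow direction (−∇h) has components (+0.008682 E, -0.007295 N).
Azimuth = atan2(E, N) = atan2(+0.008682, -0.007295) = 130.0° ≈ 130°.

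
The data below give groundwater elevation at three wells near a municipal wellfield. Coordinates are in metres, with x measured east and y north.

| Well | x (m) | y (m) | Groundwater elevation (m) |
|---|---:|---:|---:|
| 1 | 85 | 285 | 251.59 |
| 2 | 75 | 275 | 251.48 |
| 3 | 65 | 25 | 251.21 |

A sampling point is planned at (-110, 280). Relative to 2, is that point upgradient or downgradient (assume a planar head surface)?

Taking 1 as reference: 2−1 = (-10, -10, -0.11); 3−1 = (-20, -260, -0.38).
Determinant of the coordinate differences = (-10)·(-260) − (-20)·(-10) = 2400.
∂h/∂x = [(-0.11)·(-260) − (-0.38)·(-10)] / 2400 = +0.01033
∂h/∂y = [(-10)·(-0.38) − (-20)·(-0.11)] / 2400 = +0.0006667
Head at (-110, 280) = 251.59 + (+0.01033)·(-195) + (+0.0006667)·(-5) = 249.57 m.
That is lower than the 251.48 m at 2, so the point is downgradient.

downgradient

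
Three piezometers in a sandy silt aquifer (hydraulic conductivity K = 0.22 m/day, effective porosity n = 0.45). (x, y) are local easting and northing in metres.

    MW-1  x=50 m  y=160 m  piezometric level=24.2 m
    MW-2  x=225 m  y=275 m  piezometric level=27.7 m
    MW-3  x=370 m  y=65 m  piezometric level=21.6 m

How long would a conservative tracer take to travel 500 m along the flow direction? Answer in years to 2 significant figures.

Taking MW-1 as reference: MW-2−MW-1 = (175, 115, +3.5); MW-3−MW-1 = (320, -95, -2.6).
Solve a·Δx + b·Δy = Δh: det = 175·(-95) − 320·115 = -53425.
∂h/∂x = [(+3.5)·(-95) − (-2.6)·115] / -53425 = +0.0006270
∂h/∂y = [175·(-2.6) − 320·(+3.5)] / -53425 = +0.02948
|∇h| = √(0.0006270² + 0.02948²) = 0.02949
Seepage velocity v = K·i/n = 0.22 × 0.02949 / 0.45 = 0.01442 m/day.
t = 500 / 0.01442 = 3.467e+04 days = 94.9 years.

95 years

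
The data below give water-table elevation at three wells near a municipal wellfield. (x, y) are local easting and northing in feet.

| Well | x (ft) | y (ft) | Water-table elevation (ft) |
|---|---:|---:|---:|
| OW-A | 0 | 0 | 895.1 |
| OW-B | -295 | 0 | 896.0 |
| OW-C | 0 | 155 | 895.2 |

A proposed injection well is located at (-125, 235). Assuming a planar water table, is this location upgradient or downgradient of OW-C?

upgradient

∂h/∂x = (896.0 − 895.1) / (-295 − 0) = -0.003051
∂h/∂y = (895.2 − 895.1) / (155 − 0) = +0.0006452
Head at (-125, 235) = 895.1 + (-0.003051)·(-125) + (+0.0006452)·(235) = 895.63 ft.
That is higher than the 895.2 ft at OW-C, so the point is upgradient.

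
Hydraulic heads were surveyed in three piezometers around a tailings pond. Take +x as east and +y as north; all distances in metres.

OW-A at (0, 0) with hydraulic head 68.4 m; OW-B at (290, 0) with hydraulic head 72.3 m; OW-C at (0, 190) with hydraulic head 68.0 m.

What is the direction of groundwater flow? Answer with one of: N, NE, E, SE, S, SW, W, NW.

W

∂h/∂x = (72.3 − 68.4) / (290 − 0) = +0.01345
∂h/∂y = (68.0 − 68.4) / (190 − 0) = -0.002105
Flow = −∇h = (-0.01345 east, +0.002105 north), which points west.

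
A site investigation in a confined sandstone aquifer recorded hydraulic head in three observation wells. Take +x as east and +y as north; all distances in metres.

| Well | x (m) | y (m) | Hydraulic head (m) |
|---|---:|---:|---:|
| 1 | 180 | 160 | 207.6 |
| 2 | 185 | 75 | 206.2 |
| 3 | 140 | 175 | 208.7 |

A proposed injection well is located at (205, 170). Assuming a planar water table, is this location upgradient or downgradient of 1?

Taking 1 as reference: 2−1 = (5, -85, -1.4); 3−1 = (-40, 15, +1.1).
Solve a·Δx + b·Δy = Δh: det = 5·15 − (-40)·(-85) = -3325.
∂h/∂x = [(-1.4)·15 − (+1.1)·(-85)] / -3325 = -0.02180
∂h/∂y = [5·(+1.1) − (-40)·(-1.4)] / -3325 = +0.01519
Head at (205, 170) = 207.6 + (-0.02180)·(25) + (+0.01519)·(10) = 207.21 m.
That is lower than the 207.6 m at 1, so the point is downgradient.

downgradient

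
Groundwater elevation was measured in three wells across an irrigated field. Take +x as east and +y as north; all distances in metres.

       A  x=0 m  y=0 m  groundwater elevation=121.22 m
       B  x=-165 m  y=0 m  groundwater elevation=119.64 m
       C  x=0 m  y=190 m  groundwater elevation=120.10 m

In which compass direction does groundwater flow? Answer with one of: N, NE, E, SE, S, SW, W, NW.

NW

∂h/∂x = (119.64 − 121.22) / (-165 − 0) = +0.009576
∂h/∂y = (120.10 − 121.22) / (190 − 0) = -0.005895
Flow = −∇h = (-0.009576 east, +0.005895 north), which points northwest.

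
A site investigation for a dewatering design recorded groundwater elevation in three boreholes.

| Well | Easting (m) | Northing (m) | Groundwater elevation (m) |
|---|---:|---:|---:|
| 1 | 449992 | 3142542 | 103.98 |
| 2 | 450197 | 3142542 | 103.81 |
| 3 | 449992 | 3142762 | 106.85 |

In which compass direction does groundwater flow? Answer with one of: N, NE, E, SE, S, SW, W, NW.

S

∂h/∂x = (103.81 − 103.98) / (450197 − 449992) = -0.0008293
∂h/∂y = (106.85 − 103.98) / (3142762 − 3142542) = +0.01305
Flow = −∇h = (+0.0008293 east, -0.01305 north), which points south.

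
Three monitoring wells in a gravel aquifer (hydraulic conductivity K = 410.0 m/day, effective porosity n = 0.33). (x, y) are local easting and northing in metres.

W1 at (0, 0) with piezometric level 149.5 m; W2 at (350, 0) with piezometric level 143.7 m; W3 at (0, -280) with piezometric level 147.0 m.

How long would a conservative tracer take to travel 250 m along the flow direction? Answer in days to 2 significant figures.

∂h/∂x = (143.7 − 149.5) / (350 − 0) = -0.01657
∂h/∂y = (147.0 − 149.5) / (-280 − 0) = +0.008929
|∇h| = √(-0.01657² + 0.008929²) = 0.01882
Seepage velocity v = K·i/n = 410.0 × 0.01882 / 0.33 = 23.38 m/day.
t = 250 / 23.38 = 10.69 days.

11 days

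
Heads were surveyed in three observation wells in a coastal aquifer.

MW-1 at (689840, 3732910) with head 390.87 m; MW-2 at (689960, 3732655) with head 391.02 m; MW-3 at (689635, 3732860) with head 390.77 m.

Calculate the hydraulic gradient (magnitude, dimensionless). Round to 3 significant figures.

0.000651

With h = a·x + b·y + c and MW-1 as origin, the differences give:
  120·a + (-255)·b = +0.15
  (-205)·a + (-50)·b = -0.10
Eliminate b (×(-50) and ×(-255), subtract): -58275·a = -33.000 → a = ∂h/∂x = +0.0005663
Back-substitute: b = ∂h/∂y = -0.0003218.
|∇h| = √(0.0005663² + -0.0003218²) = 0.0006513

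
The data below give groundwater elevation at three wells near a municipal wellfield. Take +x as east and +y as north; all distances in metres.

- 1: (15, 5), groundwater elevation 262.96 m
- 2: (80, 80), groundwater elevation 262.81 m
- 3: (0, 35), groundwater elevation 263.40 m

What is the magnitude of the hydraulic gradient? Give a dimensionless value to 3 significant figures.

Three-point gradient (reference 1): Δ to 2 = (65, 75, -0.15), Δ to 3 = (-15, 30, +0.44).
∂h/∂x = -0.01220, ∂h/∂y = +0.008569 (det = 3075).
|∇h| = √(-0.01220² + 0.008569²) = 0.01491

0.0149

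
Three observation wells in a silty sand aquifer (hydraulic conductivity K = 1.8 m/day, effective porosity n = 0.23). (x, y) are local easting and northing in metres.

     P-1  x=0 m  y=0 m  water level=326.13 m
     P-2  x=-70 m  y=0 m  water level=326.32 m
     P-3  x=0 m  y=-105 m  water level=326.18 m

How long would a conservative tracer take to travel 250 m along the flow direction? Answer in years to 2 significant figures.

32 years

∂h/∂x = (326.32 − 326.13) / (-70 − 0) = -0.002714
∂h/∂y = (326.18 − 326.13) / (-105 − 0) = -0.0004762
|∇h| = √(-0.002714² + -0.0004762²) = 0.002755
Seepage velocity v = K·i/n = 1.8 × 0.002755 / 0.23 = 0.02156 m/day.
t = 250 / 0.02156 = 1.16e+04 days = 31.8 years.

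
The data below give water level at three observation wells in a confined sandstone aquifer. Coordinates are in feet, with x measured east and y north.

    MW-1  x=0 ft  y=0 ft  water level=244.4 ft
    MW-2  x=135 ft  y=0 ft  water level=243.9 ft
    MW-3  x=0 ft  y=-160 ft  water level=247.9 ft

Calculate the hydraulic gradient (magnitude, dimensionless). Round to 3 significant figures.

0.0222

∂h/∂x = (243.9 − 244.4) / (135 − 0) = -0.003704
∂h/∂y = (247.9 − 244.4) / (-160 − 0) = -0.02187
|∇h| = √(-0.003704² + -0.02187²) = 0.02218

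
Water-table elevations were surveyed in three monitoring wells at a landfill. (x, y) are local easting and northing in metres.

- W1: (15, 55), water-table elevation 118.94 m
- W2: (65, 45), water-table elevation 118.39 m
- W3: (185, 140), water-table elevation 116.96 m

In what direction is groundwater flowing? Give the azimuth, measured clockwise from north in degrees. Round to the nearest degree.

085°

Three-point gradient (reference W1): Δ to W2 = (50, -10, -0.55), Δ to W3 = (170, 85, -1.98).
∂h/∂x = -0.01118, ∂h/∂y = -0.0009244 (det = 5950).
Flow direction (−∇h) has components (+0.01118 E, +0.0009244 N).
Azimuth = atan2(E, N) = atan2(+0.01118, +0.0009244) = 85.3° ≈ 085°.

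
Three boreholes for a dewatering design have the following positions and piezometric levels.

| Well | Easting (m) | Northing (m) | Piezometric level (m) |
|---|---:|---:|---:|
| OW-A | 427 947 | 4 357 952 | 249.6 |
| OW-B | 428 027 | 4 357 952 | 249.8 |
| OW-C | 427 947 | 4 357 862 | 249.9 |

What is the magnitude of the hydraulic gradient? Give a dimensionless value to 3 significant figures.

0.00417

∂h/∂x = (249.8 − 249.6) / (428027 − 427947) = +0.002500
∂h/∂y = (249.9 − 249.6) / (4357862 − 4357952) = -0.003333
|∇h| = √(0.002500² + -0.003333²) = 0.004166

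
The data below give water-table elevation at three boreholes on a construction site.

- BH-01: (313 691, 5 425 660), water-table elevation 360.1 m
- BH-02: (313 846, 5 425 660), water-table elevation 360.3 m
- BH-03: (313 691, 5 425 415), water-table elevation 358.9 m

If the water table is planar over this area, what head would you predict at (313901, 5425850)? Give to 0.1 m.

361.3 m

∂h/∂x = (360.3 − 360.1) / (313846 − 313691) = +0.001290
∂h/∂y = (358.9 − 360.1) / (5425415 − 5425660) = +0.004898
h(313901, 5425850) = 360.1 + (+0.001290)·(210) + (+0.004898)·(190) = 360.1 +0.271 +0.931 = 361.302 m.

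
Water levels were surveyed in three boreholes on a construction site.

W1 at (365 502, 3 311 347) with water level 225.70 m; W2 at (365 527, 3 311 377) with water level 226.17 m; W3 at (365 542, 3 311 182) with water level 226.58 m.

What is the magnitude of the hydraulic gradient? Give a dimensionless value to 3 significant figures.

0.0195

With h = a·x + b·y + c and W1 as origin, the differences give:
  25·a + 30·b = +0.47
  40·a + (-165)·b = +0.88
Eliminate b (×(-165) and ×30, subtract): -5325·a = -103.950 → a = ∂h/∂x = +0.01952
Back-substitute: b = ∂h/∂y = -0.0006009.
|∇h| = √(0.01952² + -0.0006009²) = 0.01953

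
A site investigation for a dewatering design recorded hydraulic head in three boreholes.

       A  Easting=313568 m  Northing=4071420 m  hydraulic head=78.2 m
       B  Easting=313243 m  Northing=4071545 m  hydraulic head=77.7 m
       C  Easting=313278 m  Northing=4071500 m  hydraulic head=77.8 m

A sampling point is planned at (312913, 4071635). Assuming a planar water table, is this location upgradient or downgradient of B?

Differences from A: to B (Δx, Δy, Δh) = (-325, 125, -0.5); to C = (-290, 80, -0.4).
Determinant of the coordinate differences = (-325)·80 − (-290)·125 = 10250.
∂h/∂x = [(-0.5)·80 − (-0.4)·125] / 10250 = +0.0009756
∂h/∂y = [(-325)·(-0.4) − (-290)·(-0.5)] / 10250 = -0.001463
Head at (312913, 4071635) = 78.2 + (+0.0009756)·(-655) + (-0.001463)·(215) = 77.25 m.
That is lower than the 77.7 m at B, so the point is downgradient.

downgradient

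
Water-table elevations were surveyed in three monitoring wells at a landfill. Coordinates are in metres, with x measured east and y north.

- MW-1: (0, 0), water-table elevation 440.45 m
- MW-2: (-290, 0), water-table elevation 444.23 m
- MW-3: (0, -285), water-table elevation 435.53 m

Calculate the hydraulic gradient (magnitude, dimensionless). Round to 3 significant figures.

∂h/∂x = (444.23 − 440.45) / (-290 − 0) = -0.01303
∂h/∂y = (435.53 − 440.45) / (-285 − 0) = +0.01726
|∇h| = √(-0.01303² + 0.01726²) = 0.02163

0.0216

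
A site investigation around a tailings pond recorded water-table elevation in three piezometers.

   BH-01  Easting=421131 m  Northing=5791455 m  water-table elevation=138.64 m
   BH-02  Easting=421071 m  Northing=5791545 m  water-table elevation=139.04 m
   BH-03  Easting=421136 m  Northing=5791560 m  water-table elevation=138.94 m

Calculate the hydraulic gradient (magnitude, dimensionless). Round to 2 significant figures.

0.0037

Taking BH-01 as reference: BH-02−BH-01 = (-60, 90, +0.40); BH-03−BH-01 = (5, 105, +0.30).
Determinant of the coordinate differences = (-60)·105 − 5·90 = -6750.
∂h/∂x = [(+0.40)·105 − (+0.30)·90] / -6750 = -0.002222
∂h/∂y = [(-60)·(+0.30) − 5·(+0.40)] / -6750 = +0.002963
|∇h| = √(-0.002222² + 0.002963²) = 0.003704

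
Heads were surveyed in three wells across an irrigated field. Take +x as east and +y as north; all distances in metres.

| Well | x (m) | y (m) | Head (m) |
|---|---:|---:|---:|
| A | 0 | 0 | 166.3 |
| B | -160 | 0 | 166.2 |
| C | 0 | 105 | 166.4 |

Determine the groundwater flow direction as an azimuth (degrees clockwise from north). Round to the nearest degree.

∂h/∂x = (166.2 − 166.3) / (-160 − 0) = +0.0006250
∂h/∂y = (166.4 − 166.3) / (105 − 0) = +0.0009524
Flow direction (−∇h) has components (-0.0006250 E, -0.0009524 N).
Azimuth = atan2(E, N) = atan2(-0.0006250, -0.0009524) = 213.3° ≈ 213°.

213°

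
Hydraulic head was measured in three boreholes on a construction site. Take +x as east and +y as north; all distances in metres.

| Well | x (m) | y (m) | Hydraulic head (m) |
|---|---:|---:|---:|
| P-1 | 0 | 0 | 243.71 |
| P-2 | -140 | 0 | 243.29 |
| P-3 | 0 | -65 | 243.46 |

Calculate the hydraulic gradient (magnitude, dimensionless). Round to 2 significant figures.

∂h/∂x = (243.29 − 243.71) / (-140 − 0) = +0.003000
∂h/∂y = (243.46 − 243.71) / (-65 − 0) = +0.003846
|∇h| = √(0.003000² + 0.003846²) = 0.004878

0.0049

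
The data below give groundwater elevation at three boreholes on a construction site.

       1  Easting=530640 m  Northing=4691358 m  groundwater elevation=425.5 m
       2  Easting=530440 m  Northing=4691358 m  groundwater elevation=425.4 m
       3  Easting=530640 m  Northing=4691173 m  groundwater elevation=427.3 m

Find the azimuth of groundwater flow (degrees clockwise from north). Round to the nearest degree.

357°

∂h/∂x = (425.4 − 425.5) / (530440 − 530640) = +0.0005000
∂h/∂y = (427.3 − 425.5) / (4691173 − 4691358) = -0.009730
Flow direction (−∇h) has components (-0.0005000 E, +0.009730 N).
Azimuth = atan2(E, N) = atan2(-0.0005000, +0.009730) = 357.1° ≈ 357°.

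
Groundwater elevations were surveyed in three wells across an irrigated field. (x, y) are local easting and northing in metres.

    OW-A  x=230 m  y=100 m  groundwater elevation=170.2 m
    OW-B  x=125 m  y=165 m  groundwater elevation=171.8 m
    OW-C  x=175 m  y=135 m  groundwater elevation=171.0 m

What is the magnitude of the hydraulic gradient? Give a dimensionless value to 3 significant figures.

Three-point gradient (reference OW-A): Δ to OW-B = (-105, 65, +1.6), Δ to OW-C = (-55, 35, +0.8).
∂h/∂x = -0.04000, ∂h/∂y = -0.04000 (det = -100).
|∇h| = √(-0.04000² + -0.04000²) = 0.05657

0.0566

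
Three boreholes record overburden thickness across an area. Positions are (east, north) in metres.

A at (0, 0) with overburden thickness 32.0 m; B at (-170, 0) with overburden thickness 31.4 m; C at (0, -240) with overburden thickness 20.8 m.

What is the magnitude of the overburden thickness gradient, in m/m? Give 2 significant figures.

∂d/∂x = (31.4 − 32.0) / (-170 − 0) = +0.003529
∂d/∂y = (20.8 − 32.0) / (-240 − 0) = +0.04667
|∇f| = √(0.003529² + 0.04667²) = 0.0468 m/m

0.047 m/m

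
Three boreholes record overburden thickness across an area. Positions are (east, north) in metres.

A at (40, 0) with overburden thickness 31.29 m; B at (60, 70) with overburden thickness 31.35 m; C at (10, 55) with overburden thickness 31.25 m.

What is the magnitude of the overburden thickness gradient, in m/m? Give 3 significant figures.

Taking A as reference: B−A = (20, 70, +0.06); C−A = (-30, 55, -0.04).
Solve a·Δx + b·Δy = Δd: det = 20·55 − (-30)·70 = 3200.
∂d/∂x = [(+0.06)·55 − (-0.04)·70] / 3200 = +0.001906
∂d/∂y = [20·(-0.04) − (-30)·(+0.06)] / 3200 = +0.0003125
|∇f| = √(0.001906² + 0.0003125²) = 0.001931 m/m

0.00193 m/m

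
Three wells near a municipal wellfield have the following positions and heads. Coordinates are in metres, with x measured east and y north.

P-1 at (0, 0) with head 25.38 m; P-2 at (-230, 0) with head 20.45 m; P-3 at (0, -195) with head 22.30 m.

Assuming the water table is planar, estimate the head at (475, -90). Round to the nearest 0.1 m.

34.1 m

∂h/∂x = (20.45 − 25.38) / (-230 − 0) = +0.02143
∂h/∂y = (22.30 − 25.38) / (-195 − 0) = +0.01579
h(475, -90) = 25.38 + (+0.02143)·(475) + (+0.01579)·(-90) = 25.38 +10.182 -1.422 = 34.140 m.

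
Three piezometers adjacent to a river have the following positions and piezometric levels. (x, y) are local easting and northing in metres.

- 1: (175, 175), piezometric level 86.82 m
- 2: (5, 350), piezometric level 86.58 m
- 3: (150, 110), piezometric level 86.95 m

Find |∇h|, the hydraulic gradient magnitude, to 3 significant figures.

Taking 1 as reference: 2−1 = (-170, 175, -0.24); 3−1 = (-25, -65, +0.13).
Solve a·Δx + b·Δy = Δh: det = (-170)·(-65) − (-25)·175 = 15425.
∂h/∂x = [(-0.24)·(-65) − (+0.13)·175] / 15425 = -0.0004635
∂h/∂y = [(-170)·(+0.13) − (-25)·(-0.24)] / 15425 = -0.001822
|∇h| = √(-0.0004635² + -0.001822²) = 0.00188

0.00188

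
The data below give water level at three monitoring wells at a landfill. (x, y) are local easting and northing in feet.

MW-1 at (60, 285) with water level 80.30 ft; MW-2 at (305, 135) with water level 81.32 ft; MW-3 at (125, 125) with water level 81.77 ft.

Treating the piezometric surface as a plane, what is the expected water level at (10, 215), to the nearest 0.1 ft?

Differences from MW-1: to MW-2 (Δx, Δy, Δh) = (245, -150, +1.02); to MW-3 = (65, -160, +1.47).
Solve a·Δx + b·Δy = Δh: det = 245·(-160) − 65·(-150) = -29450.
∂h/∂x = [(+1.02)·(-160) − (+1.47)·(-150)] / -29450 = -0.001946
∂h/∂y = [245·(+1.47) − 65·(+1.02)] / -29450 = -0.009978
h(10, 215) = 80.30 + (-0.001946)·(-50) + (-0.009978)·(-70) = 80.30 +0.097 +0.698 = 81.096 ft.

81.1 ft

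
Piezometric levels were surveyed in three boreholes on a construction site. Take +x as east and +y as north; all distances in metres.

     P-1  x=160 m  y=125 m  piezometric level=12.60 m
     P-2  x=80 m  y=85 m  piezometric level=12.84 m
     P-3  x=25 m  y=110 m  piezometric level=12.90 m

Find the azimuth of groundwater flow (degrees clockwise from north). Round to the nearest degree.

Differences from P-1: to P-2 (Δx, Δy, Δh) = (-80, -40, +0.24); to P-3 = (-135, -15, +0.30).
Determinant of the coordinate differences = (-80)·(-15) − (-135)·(-40) = -4200.
∂h/∂x = [(+0.24)·(-15) − (+0.30)·(-40)] / -4200 = -0.002000
∂h/∂y = [(-80)·(+0.30) − (-135)·(+0.24)] / -4200 = -0.002000
Flow direction (−∇h) has components (+0.002000 E, +0.002000 N).
Azimuth = atan2(E, N) = atan2(+0.002000, +0.002000) = 45.0° ≈ 045°.

045°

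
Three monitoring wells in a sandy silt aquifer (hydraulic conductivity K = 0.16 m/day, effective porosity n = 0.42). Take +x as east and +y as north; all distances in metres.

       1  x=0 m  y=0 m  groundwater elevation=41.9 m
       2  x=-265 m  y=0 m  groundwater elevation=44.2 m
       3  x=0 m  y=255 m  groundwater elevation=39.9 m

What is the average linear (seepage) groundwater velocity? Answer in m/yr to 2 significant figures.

1.6 m/yr

∂h/∂x = (44.2 − 41.9) / (-265 − 0) = -0.008679
∂h/∂y = (39.9 − 41.9) / (255 − 0) = -0.007843
|∇h| = √(-0.008679² + -0.007843²) = 0.0117
Seepage velocity v = K·i/n = 0.16 × 0.0117 / 0.42 = 0.004457 m/day = 1.628 m/yr.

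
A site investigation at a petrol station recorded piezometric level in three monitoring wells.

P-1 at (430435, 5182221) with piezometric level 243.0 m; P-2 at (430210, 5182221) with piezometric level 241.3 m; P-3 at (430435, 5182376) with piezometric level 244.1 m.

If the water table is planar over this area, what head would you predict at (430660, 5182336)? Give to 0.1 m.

245.5 m

∂h/∂x = (241.3 − 243.0) / (430210 − 430435) = +0.007556
∂h/∂y = (244.1 − 243.0) / (5182376 − 5182221) = +0.007097
h(430660, 5182336) = 243.0 + (+0.007556)·(225) + (+0.007097)·(115) = 243.0 +1.700 +0.816 = 245.516 m.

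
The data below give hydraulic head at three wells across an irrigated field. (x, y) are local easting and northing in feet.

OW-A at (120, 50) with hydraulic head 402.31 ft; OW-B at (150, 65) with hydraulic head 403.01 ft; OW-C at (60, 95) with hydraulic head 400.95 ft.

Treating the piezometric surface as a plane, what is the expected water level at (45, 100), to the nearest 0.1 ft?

Three-point gradient (reference OW-A): Δ to OW-B = (30, 15, +0.70), Δ to OW-C = (-60, 45, -1.36).
∂h/∂x = +0.02307, ∂h/∂y = +0.0005333 (det = 2250).
h(45, 100) = 402.31 + (+0.02307)·(-75) + (+0.0005333)·(50) = 402.31 -1.730 +0.027 = 400.607 ft.

400.6 ft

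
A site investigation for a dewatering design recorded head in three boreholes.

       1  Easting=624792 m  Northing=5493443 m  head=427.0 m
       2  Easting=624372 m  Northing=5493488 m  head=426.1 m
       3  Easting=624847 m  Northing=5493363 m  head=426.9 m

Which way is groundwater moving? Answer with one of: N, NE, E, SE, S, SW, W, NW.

Differences from 1: to 2 (Δx, Δy, Δh) = (-420, 45, -0.9); to 3 = (55, -80, -0.1).
Solve a·Δx + b·Δy = Δh: det = (-420)·(-80) − 55·45 = 31125.
∂h/∂x = [(-0.9)·(-80) − (-0.1)·45] / 31125 = +0.002458
∂h/∂y = [(-420)·(-0.1) − 55·(-0.9)] / 31125 = +0.002940
Flow = −∇h = (-0.002458 east, -0.002940 north), which points southwest.

SW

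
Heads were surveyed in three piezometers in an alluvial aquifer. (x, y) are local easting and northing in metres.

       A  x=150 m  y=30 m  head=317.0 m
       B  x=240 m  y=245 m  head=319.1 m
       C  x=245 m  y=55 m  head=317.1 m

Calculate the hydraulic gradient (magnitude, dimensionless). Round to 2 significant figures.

Differences from A: to B (Δx, Δy, Δh) = (90, 215, +2.1); to C = (95, 25, +0.1).
Solve a·Δx + b·Δy = Δh: det = 90·25 − 95·215 = -18175.
∂h/∂x = [(+2.1)·25 − (+0.1)·215] / -18175 = -0.001706
∂h/∂y = [90·(+0.1) − 95·(+2.1)] / -18175 = +0.01048
|∇h| = √(-0.001706² + 0.01048²) = 0.01062

0.011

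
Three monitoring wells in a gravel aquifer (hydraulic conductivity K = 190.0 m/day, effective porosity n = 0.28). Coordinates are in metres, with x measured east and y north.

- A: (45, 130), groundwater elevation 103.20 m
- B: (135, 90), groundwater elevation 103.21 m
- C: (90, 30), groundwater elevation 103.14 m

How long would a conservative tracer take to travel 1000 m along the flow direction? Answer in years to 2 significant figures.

4.3 years

Taking A as reference: B−A = (90, -40, +0.01); C−A = (45, -100, -0.06).
Determinant of the coordinate differences = 90·(-100) − 45·(-40) = -7200.
∂h/∂x = [(+0.01)·(-100) − (-0.06)·(-40)] / -7200 = +0.0004722
∂h/∂y = [90·(-0.06) − 45·(+0.01)] / -7200 = +0.0008125
|∇h| = √(0.0004722² + 0.0008125²) = 0.0009397
Seepage velocity v = K·i/n = 190.0 × 0.0009397 / 0.28 = 0.6377 m/day.
t = 1000 / 0.6377 = 1568 days = 4.29 years.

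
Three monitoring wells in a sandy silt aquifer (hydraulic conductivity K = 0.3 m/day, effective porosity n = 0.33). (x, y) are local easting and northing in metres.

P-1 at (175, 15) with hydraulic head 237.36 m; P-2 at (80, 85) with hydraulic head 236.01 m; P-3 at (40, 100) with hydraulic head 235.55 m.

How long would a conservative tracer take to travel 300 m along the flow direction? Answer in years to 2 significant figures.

Differences from P-1: to P-2 (Δx, Δy, Δh) = (-95, 70, -1.35); to P-3 = (-135, 85, -1.81).
Determinant of the coordinate differences = (-95)·85 − (-135)·70 = 1375.
∂h/∂x = [(-1.35)·85 − (-1.81)·70] / 1375 = +0.008691
∂h/∂y = [(-95)·(-1.81) − (-135)·(-1.35)] / 1375 = -0.007491
|∇h| = √(0.008691² + -0.007491²) = 0.01147
Seepage velocity v = K·i/n = 0.3 × 0.01147 / 0.33 = 0.01043 m/day.
t = 300 / 0.01043 = 2.876e+04 days = 78.7 years.

79 years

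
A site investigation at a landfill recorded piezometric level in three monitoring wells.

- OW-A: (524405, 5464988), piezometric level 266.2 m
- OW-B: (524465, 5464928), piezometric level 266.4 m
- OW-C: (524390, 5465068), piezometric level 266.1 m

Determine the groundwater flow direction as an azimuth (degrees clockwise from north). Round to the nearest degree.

287°

Three-point gradient (reference OW-A): Δ to OW-B = (60, -60, +0.2), Δ to OW-C = (-15, 80, -0.1).
∂h/∂x = +0.002564, ∂h/∂y = -0.0007692 (det = 3900).
Flow direction (−∇h) has components (-0.002564 E, +0.0007692 N).
Azimuth = atan2(E, N) = atan2(-0.002564, +0.0007692) = 286.7° ≈ 287°.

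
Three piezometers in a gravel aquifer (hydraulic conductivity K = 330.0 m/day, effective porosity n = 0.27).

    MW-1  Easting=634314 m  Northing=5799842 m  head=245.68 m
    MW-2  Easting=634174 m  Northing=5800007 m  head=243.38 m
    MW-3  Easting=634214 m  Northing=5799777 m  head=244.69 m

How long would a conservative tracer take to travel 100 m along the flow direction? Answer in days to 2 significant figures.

Taking MW-1 as reference: MW-2−MW-1 = (-140, 165, -2.30); MW-3−MW-1 = (-100, -65, -0.99).
Determinant of the coordinate differences = (-140)·(-65) − (-100)·165 = 25600.
∂h/∂x = [(-2.30)·(-65) − (-0.99)·165] / 25600 = +0.01222
∂h/∂y = [(-140)·(-0.99) − (-100)·(-2.30)] / 25600 = -0.003570
|∇h| = √(0.01222² + -0.003570²) = 0.01273
Seepage velocity v = K·i/n = 330.0 × 0.01273 / 0.27 = 15.56 m/day.
t = 100 / 15.56 = 6.427 days.

6.4 days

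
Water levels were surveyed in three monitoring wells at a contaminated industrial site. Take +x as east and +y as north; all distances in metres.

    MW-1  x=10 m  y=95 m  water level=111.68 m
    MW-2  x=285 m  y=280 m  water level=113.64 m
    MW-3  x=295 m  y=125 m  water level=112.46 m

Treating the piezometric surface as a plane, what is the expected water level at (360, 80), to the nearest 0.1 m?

Taking MW-1 as reference: MW-2−MW-1 = (275, 185, +1.96); MW-3−MW-1 = (285, 30, +0.78).
Determinant of the coordinate differences = 275·30 − 285·185 = -44475.
∂h/∂x = [(+1.96)·30 − (+0.78)·185] / -44475 = +0.001922
∂h/∂y = [275·(+0.78) − 285·(+1.96)] / -44475 = +0.007737
h(360, 80) = 111.68 + (+0.001922)·(350) + (+0.007737)·(-15) = 111.68 +0.673 -0.116 = 112.237 m.

112.2 m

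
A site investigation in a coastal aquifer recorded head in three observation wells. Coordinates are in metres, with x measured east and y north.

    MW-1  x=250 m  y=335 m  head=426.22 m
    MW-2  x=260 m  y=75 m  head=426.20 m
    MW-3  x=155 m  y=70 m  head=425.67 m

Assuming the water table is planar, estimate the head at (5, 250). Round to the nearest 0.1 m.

425.0 m

Three-point gradient (reference MW-1): Δ to MW-2 = (10, -260, -0.02), Δ to MW-3 = (-95, -265, -0.55).
∂h/∂x = +0.005035, ∂h/∂y = +0.0002706 (det = -27350).
h(5, 250) = 426.22 + (+0.005035)·(-245) + (+0.0002706)·(-85) = 426.22 -1.234 -0.023 = 424.963 m.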